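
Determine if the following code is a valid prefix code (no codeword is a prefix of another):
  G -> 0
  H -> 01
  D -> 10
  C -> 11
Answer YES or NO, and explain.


Checking each pair (does one codeword prefix another?):
  G='0' vs H='01': prefix -- VIOLATION

NO -- this is NOT a valid prefix code. G (0) is a prefix of H (01).


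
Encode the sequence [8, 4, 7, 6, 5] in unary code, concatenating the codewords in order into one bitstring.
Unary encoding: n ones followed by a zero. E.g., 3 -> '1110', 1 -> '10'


Encode each number as n ones followed by a terminating 0:
  8 -> 111111110 (9 bits)
  4 -> 11110 (5 bits)
  7 -> 11111110 (8 bits)
  6 -> 1111110 (7 bits)
  5 -> 111110 (6 bits)
Total length = 9 + 5 + 8 + 7 + 6 = 35 bits.

Unary([8, 4, 7, 6, 5]) = 11111111011110111111101111110111110 (35 bits)


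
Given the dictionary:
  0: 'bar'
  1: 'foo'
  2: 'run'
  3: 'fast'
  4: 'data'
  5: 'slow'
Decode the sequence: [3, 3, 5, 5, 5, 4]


Look up each index in the dictionary:
  3 -> 'fast'
  3 -> 'fast'
  5 -> 'slow'
  5 -> 'slow'
  5 -> 'slow'
  4 -> 'data'

Decoded: "fast fast slow slow slow data"


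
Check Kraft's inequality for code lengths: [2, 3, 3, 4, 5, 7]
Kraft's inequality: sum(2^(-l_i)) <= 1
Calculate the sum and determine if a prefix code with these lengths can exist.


Sum = 2^(-2) + 2^(-3) + 2^(-3) + 2^(-4) + 2^(-5) + 2^(-7)
    = 0.25 + 0.125 + 0.125 + 0.0625 + 0.03125 + 0.0078125
    = 77/128 = 0.6015625
Since 0.6015625 <= 1, Kraft's inequality IS satisfied.
A prefix code with these lengths CAN exist.

Kraft sum = 0.6015625. Satisfied.


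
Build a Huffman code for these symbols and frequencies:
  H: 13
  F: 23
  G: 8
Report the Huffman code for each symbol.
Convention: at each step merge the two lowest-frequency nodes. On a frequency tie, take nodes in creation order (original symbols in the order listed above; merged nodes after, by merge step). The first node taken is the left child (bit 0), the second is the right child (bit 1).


Huffman tree construction:
Step 1: Merge G(8) + H(13) = 21
Step 2: Merge (G+H)(21) + F(23) = 44
Read each symbol's code off the tree from the root (left child = 0, right child = 1).

Codes:
  H: 01 (length 2)
  F: 1 (length 1)
  G: 00 (length 2)
Average code length: 65/44 = 1.4773 bits/symbol


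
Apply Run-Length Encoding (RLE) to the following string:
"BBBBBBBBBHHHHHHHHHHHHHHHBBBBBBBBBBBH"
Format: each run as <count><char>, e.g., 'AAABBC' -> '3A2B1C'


Scanning runs left to right:
  i=0: run of 'B' x 9 -> '9B'
  i=9: run of 'H' x 15 -> '15H'
  i=24: run of 'B' x 11 -> '11B'
  i=35: run of 'H' x 1 -> '1H'

RLE = 9B15H11B1H


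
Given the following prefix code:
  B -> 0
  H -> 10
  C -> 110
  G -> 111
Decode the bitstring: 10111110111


Decoding step by step:
Bits 10 -> H
Bits 111 -> G
Bits 110 -> C
Bits 111 -> G


Decoded message: HGCG


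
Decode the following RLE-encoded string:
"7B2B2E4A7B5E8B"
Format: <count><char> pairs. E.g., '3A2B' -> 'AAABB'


Expanding each <count><char> pair:
  7B -> 'BBBBBBB'
  2B -> 'BB'
  2E -> 'EE'
  4A -> 'AAAA'
  7B -> 'BBBBBBB'
  5E -> 'EEEEE'
  8B -> 'BBBBBBBB'

Decoded = BBBBBBBBBEEAAAABBBBBBBEEEEEBBBBBBBB


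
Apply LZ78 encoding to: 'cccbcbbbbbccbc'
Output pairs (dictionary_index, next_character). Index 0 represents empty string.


LZ78 encoding steps:
Dictionary: {0: ''}
Step 1: w='' (idx 0), next='c' -> output (0, 'c'), add 'c' as idx 1
Step 2: w='c' (idx 1), next='c' -> output (1, 'c'), add 'cc' as idx 2
Step 3: w='' (idx 0), next='b' -> output (0, 'b'), add 'b' as idx 3
Step 4: w='c' (idx 1), next='b' -> output (1, 'b'), add 'cb' as idx 4
Step 5: w='b' (idx 3), next='b' -> output (3, 'b'), add 'bb' as idx 5
Step 6: w='bb' (idx 5), next='c' -> output (5, 'c'), add 'bbc' as idx 6
Step 7: w='cb' (idx 4), next='c' -> output (4, 'c'), add 'cbc' as idx 7


Encoded: [(0, 'c'), (1, 'c'), (0, 'b'), (1, 'b'), (3, 'b'), (5, 'c'), (4, 'c')]


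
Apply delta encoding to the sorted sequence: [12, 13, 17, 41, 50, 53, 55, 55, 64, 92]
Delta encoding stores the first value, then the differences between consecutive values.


First value: 12
Deltas:
  13 - 12 = 1
  17 - 13 = 4
  41 - 17 = 24
  50 - 41 = 9
  53 - 50 = 3
  55 - 53 = 2
  55 - 55 = 0
  64 - 55 = 9
  92 - 64 = 28


Delta encoded: [12, 1, 4, 24, 9, 3, 2, 0, 9, 28]


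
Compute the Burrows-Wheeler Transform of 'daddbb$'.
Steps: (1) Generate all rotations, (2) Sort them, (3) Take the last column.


Rotations (sorted):
  0: $daddbb -> last char: b
  1: addbb$d -> last char: d
  2: b$daddb -> last char: b
  3: bb$dadd -> last char: d
  4: daddbb$ -> last char: $
  5: dbb$dad -> last char: d
  6: ddbb$da -> last char: a


BWT = bdbd$da


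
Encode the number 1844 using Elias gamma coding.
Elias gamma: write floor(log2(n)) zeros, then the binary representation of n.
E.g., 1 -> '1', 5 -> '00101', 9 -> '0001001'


num_bits = floor(log2(1844)) + 1 = 11
leading_zeros = num_bits - 1 = 10
binary(1844) = 11100110100

Elias gamma(1844) = '0000000000' + '11100110100' = 000000000011100110100 (21 bits)


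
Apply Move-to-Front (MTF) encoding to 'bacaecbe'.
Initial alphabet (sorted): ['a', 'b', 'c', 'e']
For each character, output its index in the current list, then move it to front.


MTF encoding:
'b': index 1 in ['a', 'b', 'c', 'e'] -> ['b', 'a', 'c', 'e']
'a': index 1 in ['b', 'a', 'c', 'e'] -> ['a', 'b', 'c', 'e']
'c': index 2 in ['a', 'b', 'c', 'e'] -> ['c', 'a', 'b', 'e']
'a': index 1 in ['c', 'a', 'b', 'e'] -> ['a', 'c', 'b', 'e']
'e': index 3 in ['a', 'c', 'b', 'e'] -> ['e', 'a', 'c', 'b']
'c': index 2 in ['e', 'a', 'c', 'b'] -> ['c', 'e', 'a', 'b']
'b': index 3 in ['c', 'e', 'a', 'b'] -> ['b', 'c', 'e', 'a']
'e': index 2 in ['b', 'c', 'e', 'a'] -> ['e', 'b', 'c', 'a']


Output: [1, 1, 2, 1, 3, 2, 3, 2]


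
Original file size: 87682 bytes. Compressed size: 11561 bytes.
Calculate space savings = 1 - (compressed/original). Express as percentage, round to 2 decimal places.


ratio = compressed/original = 11561/87682 = 0.131851
savings = 1 - ratio = 1 - 0.131851 = 0.868149
as a percentage: 0.868149 * 100 = 86.81%

Space savings = 1 - 11561/87682 = 86.81%


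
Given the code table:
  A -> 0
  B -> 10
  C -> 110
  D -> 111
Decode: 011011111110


Decoding:
0 -> A
110 -> C
111 -> D
111 -> D
10 -> B


Result: ACDDB


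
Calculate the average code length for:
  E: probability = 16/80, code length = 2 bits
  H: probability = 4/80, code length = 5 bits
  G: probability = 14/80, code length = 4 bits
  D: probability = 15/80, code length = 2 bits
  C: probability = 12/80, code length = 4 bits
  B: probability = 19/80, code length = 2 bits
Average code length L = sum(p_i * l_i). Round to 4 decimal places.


Weighted contributions p_i * l_i:
  E: (16/80) * 2 = 32/80
  H: (4/80) * 5 = 20/80
  G: (14/80) * 4 = 56/80
  D: (15/80) * 2 = 30/80
  C: (12/80) * 4 = 48/80
  B: (19/80) * 2 = 38/80
Sum = (32 + 20 + 56 + 30 + 48 + 38)/80 = 224/80

L = 224/80 = 2.8000 bits/symbol


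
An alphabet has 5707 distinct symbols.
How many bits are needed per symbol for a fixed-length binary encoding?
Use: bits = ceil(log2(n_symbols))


log2(5707) = 12.4785
Bracket: 2^12 = 4096 < 5707 <= 2^13 = 8192
So ceil(log2(5707)) = 13

bits = ceil(log2(5707)) = ceil(12.4785) = 13 bits


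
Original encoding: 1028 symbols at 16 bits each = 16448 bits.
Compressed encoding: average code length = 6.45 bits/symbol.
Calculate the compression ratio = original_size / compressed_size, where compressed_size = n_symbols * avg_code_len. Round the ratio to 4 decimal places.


original_size = n_symbols * orig_bits = 1028 * 16 = 16448 bits
compressed_size = n_symbols * avg_code_len = 1028 * 6.45 = 6630.6 bits
ratio = original_size / compressed_size = 16448 / 6630.6 = 2.4806

Compression ratio = 2.4806


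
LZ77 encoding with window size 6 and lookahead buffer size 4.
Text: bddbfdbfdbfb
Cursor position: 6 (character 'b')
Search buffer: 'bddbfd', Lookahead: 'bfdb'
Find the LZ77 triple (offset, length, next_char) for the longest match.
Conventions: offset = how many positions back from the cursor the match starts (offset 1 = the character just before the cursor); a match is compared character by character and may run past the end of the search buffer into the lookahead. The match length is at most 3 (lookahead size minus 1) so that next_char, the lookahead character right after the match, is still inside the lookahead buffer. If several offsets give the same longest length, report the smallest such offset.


Try each offset into the search buffer:
  offset=1 (pos 5, char 'd'): match length 0
  offset=2 (pos 4, char 'f'): match length 0
  offset=3 (pos 3, char 'b'): match length 3
  offset=4 (pos 2, char 'd'): match length 0
  offset=5 (pos 1, char 'd'): match length 0
  offset=6 (pos 0, char 'b'): match length 1
Longest match has length 3 at offset 3.
next_char = character at position 6 + 3 = 9 -> 'b'

Best match: offset=3, length=3 (matching 'bfd' starting at position 3)
LZ77 triple: (3, 3, 'b')


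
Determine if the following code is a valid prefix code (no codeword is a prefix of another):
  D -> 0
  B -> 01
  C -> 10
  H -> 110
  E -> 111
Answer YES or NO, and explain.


Checking each pair (does one codeword prefix another?):
  D='0' vs B='01': prefix -- VIOLATION

NO -- this is NOT a valid prefix code. D (0) is a prefix of B (01).


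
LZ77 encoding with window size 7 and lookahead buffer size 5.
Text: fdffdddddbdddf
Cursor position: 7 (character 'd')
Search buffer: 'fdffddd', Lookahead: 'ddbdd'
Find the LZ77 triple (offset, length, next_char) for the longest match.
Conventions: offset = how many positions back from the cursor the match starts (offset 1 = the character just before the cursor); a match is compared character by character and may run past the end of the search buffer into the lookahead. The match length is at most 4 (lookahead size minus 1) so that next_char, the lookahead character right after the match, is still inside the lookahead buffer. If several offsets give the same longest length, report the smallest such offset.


Try each offset into the search buffer:
  offset=1 (pos 6, char 'd'): match length 2
  offset=2 (pos 5, char 'd'): match length 2
  offset=3 (pos 4, char 'd'): match length 2
  offset=4 (pos 3, char 'f'): match length 0
  offset=5 (pos 2, char 'f'): match length 0
  offset=6 (pos 1, char 'd'): match length 1
  offset=7 (pos 0, char 'f'): match length 0
Longest match has length 2, found at offsets 1, 2, 3; take the smallest, offset 1.
next_char = character at position 7 + 2 = 9 -> 'b'

Best match: offset=1, length=2 (matching 'dd' starting at position 6)
LZ77 triple: (1, 2, 'b')


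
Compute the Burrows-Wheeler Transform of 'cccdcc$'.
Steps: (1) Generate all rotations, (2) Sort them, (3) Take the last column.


Rotations (sorted):
  0: $cccdcc -> last char: c
  1: c$cccdc -> last char: c
  2: cc$cccd -> last char: d
  3: cccdcc$ -> last char: $
  4: ccdcc$c -> last char: c
  5: cdcc$cc -> last char: c
  6: dcc$ccc -> last char: c


BWT = ccd$ccc


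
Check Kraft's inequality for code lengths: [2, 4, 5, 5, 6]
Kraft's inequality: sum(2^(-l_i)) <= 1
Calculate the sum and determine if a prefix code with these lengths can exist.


Sum = 2^(-2) + 2^(-4) + 2^(-5) + 2^(-5) + 2^(-6)
    = 0.25 + 0.0625 + 0.03125 + 0.03125 + 0.015625
    = 25/64 = 0.390625
Since 0.390625 <= 1, Kraft's inequality IS satisfied.
A prefix code with these lengths CAN exist.

Kraft sum = 0.390625. Satisfied.


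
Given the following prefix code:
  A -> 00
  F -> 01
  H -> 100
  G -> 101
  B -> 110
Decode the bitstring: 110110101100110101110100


Decoding step by step:
Bits 110 -> B
Bits 110 -> B
Bits 101 -> G
Bits 100 -> H
Bits 110 -> B
Bits 101 -> G
Bits 110 -> B
Bits 100 -> H


Decoded message: BBGHBGBH


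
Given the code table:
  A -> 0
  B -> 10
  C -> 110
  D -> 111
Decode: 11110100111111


Decoding:
111 -> D
10 -> B
10 -> B
0 -> A
111 -> D
111 -> D


Result: DBBADD


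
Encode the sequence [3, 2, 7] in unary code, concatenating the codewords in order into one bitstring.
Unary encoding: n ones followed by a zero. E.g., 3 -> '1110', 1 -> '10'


Encode each number as n ones followed by a terminating 0:
  3 -> 1110 (4 bits)
  2 -> 110 (3 bits)
  7 -> 11111110 (8 bits)
Total length = 4 + 3 + 8 = 15 bits.

Unary([3, 2, 7]) = 111011011111110 (15 bits)


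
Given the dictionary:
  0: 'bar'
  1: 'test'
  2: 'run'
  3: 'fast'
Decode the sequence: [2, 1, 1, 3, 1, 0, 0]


Look up each index in the dictionary:
  2 -> 'run'
  1 -> 'test'
  1 -> 'test'
  3 -> 'fast'
  1 -> 'test'
  0 -> 'bar'
  0 -> 'bar'

Decoded: "run test test fast test bar bar"


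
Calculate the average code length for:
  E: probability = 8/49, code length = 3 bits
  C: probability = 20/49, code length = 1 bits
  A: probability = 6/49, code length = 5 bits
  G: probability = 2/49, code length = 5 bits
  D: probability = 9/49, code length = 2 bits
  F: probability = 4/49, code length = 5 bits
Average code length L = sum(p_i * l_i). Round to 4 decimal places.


Weighted contributions p_i * l_i:
  E: (8/49) * 3 = 24/49
  C: (20/49) * 1 = 20/49
  A: (6/49) * 5 = 30/49
  G: (2/49) * 5 = 10/49
  D: (9/49) * 2 = 18/49
  F: (4/49) * 5 = 20/49
Sum = (24 + 20 + 30 + 10 + 18 + 20)/49 = 122/49

L = 122/49 = 2.4898 bits/symbol


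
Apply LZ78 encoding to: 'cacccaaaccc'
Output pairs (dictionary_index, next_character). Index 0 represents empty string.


LZ78 encoding steps:
Dictionary: {0: ''}
Step 1: w='' (idx 0), next='c' -> output (0, 'c'), add 'c' as idx 1
Step 2: w='' (idx 0), next='a' -> output (0, 'a'), add 'a' as idx 2
Step 3: w='c' (idx 1), next='c' -> output (1, 'c'), add 'cc' as idx 3
Step 4: w='c' (idx 1), next='a' -> output (1, 'a'), add 'ca' as idx 4
Step 5: w='a' (idx 2), next='a' -> output (2, 'a'), add 'aa' as idx 5
Step 6: w='cc' (idx 3), next='c' -> output (3, 'c'), add 'ccc' as idx 6


Encoded: [(0, 'c'), (0, 'a'), (1, 'c'), (1, 'a'), (2, 'a'), (3, 'c')]


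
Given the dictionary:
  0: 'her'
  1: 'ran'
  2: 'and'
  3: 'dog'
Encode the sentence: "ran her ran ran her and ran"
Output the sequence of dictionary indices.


Look up each word in the dictionary:
  'ran' -> 1
  'her' -> 0
  'ran' -> 1
  'ran' -> 1
  'her' -> 0
  'and' -> 2
  'ran' -> 1

Encoded: [1, 0, 1, 1, 0, 2, 1]


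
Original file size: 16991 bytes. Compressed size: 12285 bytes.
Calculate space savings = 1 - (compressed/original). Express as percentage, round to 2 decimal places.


ratio = compressed/original = 12285/16991 = 0.72303
savings = 1 - ratio = 1 - 0.72303 = 0.27697
as a percentage: 0.27697 * 100 = 27.7%

Space savings = 1 - 12285/16991 = 27.7%


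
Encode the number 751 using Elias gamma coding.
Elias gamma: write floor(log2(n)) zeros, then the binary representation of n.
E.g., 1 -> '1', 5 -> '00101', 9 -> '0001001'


num_bits = floor(log2(751)) + 1 = 10
leading_zeros = num_bits - 1 = 9
binary(751) = 1011101111

Elias gamma(751) = '000000000' + '1011101111' = 0000000001011101111 (19 bits)


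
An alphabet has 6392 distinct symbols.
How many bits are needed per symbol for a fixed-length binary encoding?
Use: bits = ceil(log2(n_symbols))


log2(6392) = 12.6421
Bracket: 2^12 = 4096 < 6392 <= 2^13 = 8192
So ceil(log2(6392)) = 13

bits = ceil(log2(6392)) = ceil(12.6421) = 13 bits


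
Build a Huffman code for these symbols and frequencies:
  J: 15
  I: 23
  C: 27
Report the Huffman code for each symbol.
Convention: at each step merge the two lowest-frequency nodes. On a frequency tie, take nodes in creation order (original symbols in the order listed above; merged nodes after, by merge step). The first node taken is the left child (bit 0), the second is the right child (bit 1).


Huffman tree construction:
Step 1: Merge J(15) + I(23) = 38
Step 2: Merge C(27) + (J+I)(38) = 65
Read each symbol's code off the tree from the root (left child = 0, right child = 1).

Codes:
  J: 10 (length 2)
  I: 11 (length 2)
  C: 0 (length 1)
Average code length: 103/65 = 1.5846 bits/symbol


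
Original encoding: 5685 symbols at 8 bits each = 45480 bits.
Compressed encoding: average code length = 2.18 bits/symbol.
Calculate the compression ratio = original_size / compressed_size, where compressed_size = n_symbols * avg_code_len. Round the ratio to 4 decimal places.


original_size = n_symbols * orig_bits = 5685 * 8 = 45480 bits
compressed_size = n_symbols * avg_code_len = 5685 * 2.18 = 12393.3 bits
ratio = original_size / compressed_size = 45480 / 12393.3 = 3.6697

Compression ratio = 3.6697


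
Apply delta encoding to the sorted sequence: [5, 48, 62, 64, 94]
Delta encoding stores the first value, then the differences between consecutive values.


First value: 5
Deltas:
  48 - 5 = 43
  62 - 48 = 14
  64 - 62 = 2
  94 - 64 = 30


Delta encoded: [5, 43, 14, 2, 30]


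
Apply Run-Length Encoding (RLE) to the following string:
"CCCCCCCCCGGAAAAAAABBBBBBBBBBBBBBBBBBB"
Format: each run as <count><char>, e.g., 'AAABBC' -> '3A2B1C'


Scanning runs left to right:
  i=0: run of 'C' x 9 -> '9C'
  i=9: run of 'G' x 2 -> '2G'
  i=11: run of 'A' x 7 -> '7A'
  i=18: run of 'B' x 19 -> '19B'

RLE = 9C2G7A19B


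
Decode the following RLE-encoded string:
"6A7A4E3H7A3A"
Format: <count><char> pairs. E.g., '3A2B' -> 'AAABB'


Expanding each <count><char> pair:
  6A -> 'AAAAAA'
  7A -> 'AAAAAAA'
  4E -> 'EEEE'
  3H -> 'HHH'
  7A -> 'AAAAAAA'
  3A -> 'AAA'

Decoded = AAAAAAAAAAAAAEEEEHHHAAAAAAAAAA


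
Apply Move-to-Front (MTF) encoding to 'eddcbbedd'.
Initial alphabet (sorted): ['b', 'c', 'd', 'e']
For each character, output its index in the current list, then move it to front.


MTF encoding:
'e': index 3 in ['b', 'c', 'd', 'e'] -> ['e', 'b', 'c', 'd']
'd': index 3 in ['e', 'b', 'c', 'd'] -> ['d', 'e', 'b', 'c']
'd': index 0 in ['d', 'e', 'b', 'c'] -> ['d', 'e', 'b', 'c']
'c': index 3 in ['d', 'e', 'b', 'c'] -> ['c', 'd', 'e', 'b']
'b': index 3 in ['c', 'd', 'e', 'b'] -> ['b', 'c', 'd', 'e']
'b': index 0 in ['b', 'c', 'd', 'e'] -> ['b', 'c', 'd', 'e']
'e': index 3 in ['b', 'c', 'd', 'e'] -> ['e', 'b', 'c', 'd']
'd': index 3 in ['e', 'b', 'c', 'd'] -> ['d', 'e', 'b', 'c']
'd': index 0 in ['d', 'e', 'b', 'c'] -> ['d', 'e', 'b', 'c']


Output: [3, 3, 0, 3, 3, 0, 3, 3, 0]


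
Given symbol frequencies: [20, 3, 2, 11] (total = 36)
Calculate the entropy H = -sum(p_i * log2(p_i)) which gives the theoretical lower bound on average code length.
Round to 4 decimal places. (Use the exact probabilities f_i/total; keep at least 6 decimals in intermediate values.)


Per-symbol terms -p_i * log2(p_i) with p_i = f_i/36:
  p = 20/36 = 0.555556: log2(p) = -0.847997, -p*log2(p) = 0.471109
  p = 3/36 = 0.083333: log2(p) = -3.584963, -p*log2(p) = 0.298747
  p = 2/36 = 0.055556: log2(p) = -4.169925, -p*log2(p) = 0.231663
  p = 11/36 = 0.305556: log2(p) = -1.710493, -p*log2(p) = 0.522651
H = 0.471109 + 0.298747 + 0.231663 + 0.522651 = 1.524170

H = 1.5242 bits/symbol


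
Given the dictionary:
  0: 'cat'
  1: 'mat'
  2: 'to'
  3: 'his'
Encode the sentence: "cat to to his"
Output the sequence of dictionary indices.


Look up each word in the dictionary:
  'cat' -> 0
  'to' -> 2
  'to' -> 2
  'his' -> 3

Encoded: [0, 2, 2, 3]


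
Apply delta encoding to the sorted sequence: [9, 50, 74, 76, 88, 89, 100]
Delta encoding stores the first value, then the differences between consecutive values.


First value: 9
Deltas:
  50 - 9 = 41
  74 - 50 = 24
  76 - 74 = 2
  88 - 76 = 12
  89 - 88 = 1
  100 - 89 = 11


Delta encoded: [9, 41, 24, 2, 12, 1, 11]


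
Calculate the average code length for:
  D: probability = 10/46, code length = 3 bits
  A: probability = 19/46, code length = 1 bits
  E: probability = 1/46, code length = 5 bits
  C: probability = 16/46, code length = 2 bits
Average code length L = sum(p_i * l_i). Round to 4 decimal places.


Weighted contributions p_i * l_i:
  D: (10/46) * 3 = 30/46
  A: (19/46) * 1 = 19/46
  E: (1/46) * 5 = 5/46
  C: (16/46) * 2 = 32/46
Sum = (30 + 19 + 5 + 32)/46 = 86/46

L = 86/46 = 1.8696 bits/symbol


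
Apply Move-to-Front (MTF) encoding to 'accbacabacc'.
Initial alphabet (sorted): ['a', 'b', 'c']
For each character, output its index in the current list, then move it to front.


MTF encoding:
'a': index 0 in ['a', 'b', 'c'] -> ['a', 'b', 'c']
'c': index 2 in ['a', 'b', 'c'] -> ['c', 'a', 'b']
'c': index 0 in ['c', 'a', 'b'] -> ['c', 'a', 'b']
'b': index 2 in ['c', 'a', 'b'] -> ['b', 'c', 'a']
'a': index 2 in ['b', 'c', 'a'] -> ['a', 'b', 'c']
'c': index 2 in ['a', 'b', 'c'] -> ['c', 'a', 'b']
'a': index 1 in ['c', 'a', 'b'] -> ['a', 'c', 'b']
'b': index 2 in ['a', 'c', 'b'] -> ['b', 'a', 'c']
'a': index 1 in ['b', 'a', 'c'] -> ['a', 'b', 'c']
'c': index 2 in ['a', 'b', 'c'] -> ['c', 'a', 'b']
'c': index 0 in ['c', 'a', 'b'] -> ['c', 'a', 'b']


Output: [0, 2, 0, 2, 2, 2, 1, 2, 1, 2, 0]


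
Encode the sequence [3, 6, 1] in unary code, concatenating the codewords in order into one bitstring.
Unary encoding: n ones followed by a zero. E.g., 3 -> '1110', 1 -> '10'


Encode each number as n ones followed by a terminating 0:
  3 -> 1110 (4 bits)
  6 -> 1111110 (7 bits)
  1 -> 10 (2 bits)
Total length = 4 + 7 + 2 = 13 bits.

Unary([3, 6, 1]) = 1110111111010 (13 bits)


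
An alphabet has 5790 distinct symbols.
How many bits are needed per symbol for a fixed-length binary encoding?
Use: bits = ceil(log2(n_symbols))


log2(5790) = 12.4993
Bracket: 2^12 = 4096 < 5790 <= 2^13 = 8192
So ceil(log2(5790)) = 13

bits = ceil(log2(5790)) = ceil(12.4993) = 13 bits


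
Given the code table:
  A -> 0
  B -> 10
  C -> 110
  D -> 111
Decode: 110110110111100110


Decoding:
110 -> C
110 -> C
110 -> C
111 -> D
10 -> B
0 -> A
110 -> C


Result: CCCDBAC


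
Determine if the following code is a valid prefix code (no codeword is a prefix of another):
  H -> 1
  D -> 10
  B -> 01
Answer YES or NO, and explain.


Checking each pair (does one codeword prefix another?):
  H='1' vs D='10': prefix -- VIOLATION

NO -- this is NOT a valid prefix code. H (1) is a prefix of D (10).


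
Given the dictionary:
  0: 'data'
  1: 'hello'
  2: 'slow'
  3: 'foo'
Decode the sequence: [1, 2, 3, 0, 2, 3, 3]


Look up each index in the dictionary:
  1 -> 'hello'
  2 -> 'slow'
  3 -> 'foo'
  0 -> 'data'
  2 -> 'slow'
  3 -> 'foo'
  3 -> 'foo'

Decoded: "hello slow foo data slow foo foo"


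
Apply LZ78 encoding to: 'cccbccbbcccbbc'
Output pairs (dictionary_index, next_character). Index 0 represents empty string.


LZ78 encoding steps:
Dictionary: {0: ''}
Step 1: w='' (idx 0), next='c' -> output (0, 'c'), add 'c' as idx 1
Step 2: w='c' (idx 1), next='c' -> output (1, 'c'), add 'cc' as idx 2
Step 3: w='' (idx 0), next='b' -> output (0, 'b'), add 'b' as idx 3
Step 4: w='cc' (idx 2), next='b' -> output (2, 'b'), add 'ccb' as idx 4
Step 5: w='b' (idx 3), next='c' -> output (3, 'c'), add 'bc' as idx 5
Step 6: w='ccb' (idx 4), next='b' -> output (4, 'b'), add 'ccbb' as idx 6
Step 7: w='c' (idx 1), end of input -> output (1, '')


Encoded: [(0, 'c'), (1, 'c'), (0, 'b'), (2, 'b'), (3, 'c'), (4, 'b'), (1, '')]


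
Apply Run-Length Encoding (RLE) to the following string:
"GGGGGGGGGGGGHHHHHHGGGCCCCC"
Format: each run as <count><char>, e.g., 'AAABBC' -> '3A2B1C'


Scanning runs left to right:
  i=0: run of 'G' x 12 -> '12G'
  i=12: run of 'H' x 6 -> '6H'
  i=18: run of 'G' x 3 -> '3G'
  i=21: run of 'C' x 5 -> '5C'

RLE = 12G6H3G5C


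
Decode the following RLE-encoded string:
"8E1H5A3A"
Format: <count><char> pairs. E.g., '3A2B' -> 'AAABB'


Expanding each <count><char> pair:
  8E -> 'EEEEEEEE'
  1H -> 'H'
  5A -> 'AAAAA'
  3A -> 'AAA'

Decoded = EEEEEEEEHAAAAAAAA


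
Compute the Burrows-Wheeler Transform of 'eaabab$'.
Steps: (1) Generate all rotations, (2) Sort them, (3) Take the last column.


Rotations (sorted):
  0: $eaabab -> last char: b
  1: aabab$e -> last char: e
  2: ab$eaab -> last char: b
  3: abab$ea -> last char: a
  4: b$eaaba -> last char: a
  5: bab$eaa -> last char: a
  6: eaabab$ -> last char: $


BWT = bebaaa$


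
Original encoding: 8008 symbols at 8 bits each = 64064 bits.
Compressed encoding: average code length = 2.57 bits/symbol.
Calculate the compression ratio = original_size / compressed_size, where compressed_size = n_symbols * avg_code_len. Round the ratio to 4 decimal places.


original_size = n_symbols * orig_bits = 8008 * 8 = 64064 bits
compressed_size = n_symbols * avg_code_len = 8008 * 2.57 = 20580.56 bits
ratio = original_size / compressed_size = 64064 / 20580.56 = 3.1128

Compression ratio = 3.1128


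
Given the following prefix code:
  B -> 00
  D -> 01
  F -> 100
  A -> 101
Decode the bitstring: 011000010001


Decoding step by step:
Bits 01 -> D
Bits 100 -> F
Bits 00 -> B
Bits 100 -> F
Bits 01 -> D


Decoded message: DFBFD


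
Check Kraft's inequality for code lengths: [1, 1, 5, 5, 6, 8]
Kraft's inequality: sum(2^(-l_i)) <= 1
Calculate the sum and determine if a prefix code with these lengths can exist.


Sum = 2^(-1) + 2^(-1) + 2^(-5) + 2^(-5) + 2^(-6) + 2^(-8)
    = 0.5 + 0.5 + 0.03125 + 0.03125 + 0.015625 + 0.00390625
    = 277/256 = 1.08203125
Since 1.08203125 > 1, Kraft's inequality is NOT satisfied.
A prefix code with these lengths CANNOT exist.

Kraft sum = 1.08203125. Not satisfied.


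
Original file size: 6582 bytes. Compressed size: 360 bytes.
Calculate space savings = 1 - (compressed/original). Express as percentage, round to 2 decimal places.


ratio = compressed/original = 360/6582 = 0.054695
savings = 1 - ratio = 1 - 0.054695 = 0.945305
as a percentage: 0.945305 * 100 = 94.53%

Space savings = 1 - 360/6582 = 94.53%


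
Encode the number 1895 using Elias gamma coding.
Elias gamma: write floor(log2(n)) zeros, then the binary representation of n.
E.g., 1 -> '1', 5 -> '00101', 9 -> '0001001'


num_bits = floor(log2(1895)) + 1 = 11
leading_zeros = num_bits - 1 = 10
binary(1895) = 11101100111

Elias gamma(1895) = '0000000000' + '11101100111' = 000000000011101100111 (21 bits)


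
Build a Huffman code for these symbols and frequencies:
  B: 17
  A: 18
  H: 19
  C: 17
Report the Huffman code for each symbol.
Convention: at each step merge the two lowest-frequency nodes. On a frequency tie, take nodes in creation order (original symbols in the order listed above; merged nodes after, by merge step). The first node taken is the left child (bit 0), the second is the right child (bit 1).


Huffman tree construction:
Step 1: Merge B(17) + C(17) = 34
Step 2: Merge A(18) + H(19) = 37
Step 3: Merge (B+C)(34) + (A+H)(37) = 71
Read each symbol's code off the tree from the root (left child = 0, right child = 1).

Codes:
  B: 00 (length 2)
  A: 10 (length 2)
  H: 11 (length 2)
  C: 01 (length 2)
Average code length: 142/71 = 2.0000 bits/symbol


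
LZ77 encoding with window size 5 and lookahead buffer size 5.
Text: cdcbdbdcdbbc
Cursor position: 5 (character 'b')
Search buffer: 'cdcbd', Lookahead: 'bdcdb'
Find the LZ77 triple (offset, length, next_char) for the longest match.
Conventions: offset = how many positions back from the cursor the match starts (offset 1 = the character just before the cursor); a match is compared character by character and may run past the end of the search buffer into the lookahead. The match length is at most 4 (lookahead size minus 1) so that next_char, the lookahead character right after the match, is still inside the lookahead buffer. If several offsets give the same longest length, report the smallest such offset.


Try each offset into the search buffer:
  offset=1 (pos 4, char 'd'): match length 0
  offset=2 (pos 3, char 'b'): match length 2
  offset=3 (pos 2, char 'c'): match length 0
  offset=4 (pos 1, char 'd'): match length 0
  offset=5 (pos 0, char 'c'): match length 0
Longest match has length 2 at offset 2.
next_char = character at position 5 + 2 = 7 -> 'c'

Best match: offset=2, length=2 (matching 'bd' starting at position 3)
LZ77 triple: (2, 2, 'c')


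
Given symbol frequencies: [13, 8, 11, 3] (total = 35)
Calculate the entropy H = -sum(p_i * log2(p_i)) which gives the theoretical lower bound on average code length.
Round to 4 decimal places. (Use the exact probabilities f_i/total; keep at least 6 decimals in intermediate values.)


Per-symbol terms -p_i * log2(p_i) with p_i = f_i/35:
  p = 13/35 = 0.371429: log2(p) = -1.428843, -p*log2(p) = 0.530713
  p = 8/35 = 0.228571: log2(p) = -2.129283, -p*log2(p) = 0.486693
  p = 11/35 = 0.314286: log2(p) = -1.669851, -p*log2(p) = 0.524810
  p = 3/35 = 0.085714: log2(p) = -3.544321, -p*log2(p) = 0.303799
H = 0.530713 + 0.486693 + 0.524810 + 0.303799 = 1.846015

H = 1.846 bits/symbol


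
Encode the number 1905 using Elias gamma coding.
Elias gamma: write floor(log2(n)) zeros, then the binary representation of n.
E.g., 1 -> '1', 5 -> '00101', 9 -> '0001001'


num_bits = floor(log2(1905)) + 1 = 11
leading_zeros = num_bits - 1 = 10
binary(1905) = 11101110001

Elias gamma(1905) = '0000000000' + '11101110001' = 000000000011101110001 (21 bits)


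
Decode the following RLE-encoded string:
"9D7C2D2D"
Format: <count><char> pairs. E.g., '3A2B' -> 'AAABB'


Expanding each <count><char> pair:
  9D -> 'DDDDDDDDD'
  7C -> 'CCCCCCC'
  2D -> 'DD'
  2D -> 'DD'

Decoded = DDDDDDDDDCCCCCCCDDDD


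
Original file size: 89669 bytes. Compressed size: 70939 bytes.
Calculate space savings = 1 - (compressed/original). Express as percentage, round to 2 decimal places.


ratio = compressed/original = 70939/89669 = 0.791121
savings = 1 - ratio = 1 - 0.791121 = 0.208879
as a percentage: 0.208879 * 100 = 20.89%

Space savings = 1 - 70939/89669 = 20.89%


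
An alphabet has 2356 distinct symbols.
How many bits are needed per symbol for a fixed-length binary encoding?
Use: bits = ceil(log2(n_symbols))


log2(2356) = 11.2021
Bracket: 2^11 = 2048 < 2356 <= 2^12 = 4096
So ceil(log2(2356)) = 12

bits = ceil(log2(2356)) = ceil(11.2021) = 12 bits


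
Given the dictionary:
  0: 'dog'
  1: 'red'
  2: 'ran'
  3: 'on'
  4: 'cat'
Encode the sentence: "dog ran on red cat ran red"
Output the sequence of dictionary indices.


Look up each word in the dictionary:
  'dog' -> 0
  'ran' -> 2
  'on' -> 3
  'red' -> 1
  'cat' -> 4
  'ran' -> 2
  'red' -> 1

Encoded: [0, 2, 3, 1, 4, 2, 1]


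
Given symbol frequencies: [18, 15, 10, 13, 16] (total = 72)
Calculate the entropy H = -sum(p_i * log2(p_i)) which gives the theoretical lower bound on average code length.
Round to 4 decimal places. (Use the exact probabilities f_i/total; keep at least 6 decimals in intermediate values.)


Per-symbol terms -p_i * log2(p_i) with p_i = f_i/72:
  p = 18/72 = 0.250000: log2(p) = -2.000000, -p*log2(p) = 0.500000
  p = 15/72 = 0.208333: log2(p) = -2.263034, -p*log2(p) = 0.471466
  p = 10/72 = 0.138889: log2(p) = -2.847997, -p*log2(p) = 0.395555
  p = 13/72 = 0.180556: log2(p) = -2.469485, -p*log2(p) = 0.445879
  p = 16/72 = 0.222222: log2(p) = -2.169925, -p*log2(p) = 0.482206
H = 0.500000 + 0.471466 + 0.395555 + 0.445879 + 0.482206 = 2.295106

H = 2.2951 bits/symbol


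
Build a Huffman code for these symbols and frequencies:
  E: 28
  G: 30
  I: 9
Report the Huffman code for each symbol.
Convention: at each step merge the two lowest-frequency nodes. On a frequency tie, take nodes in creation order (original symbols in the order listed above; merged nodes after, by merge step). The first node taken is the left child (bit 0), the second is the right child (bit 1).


Huffman tree construction:
Step 1: Merge I(9) + E(28) = 37
Step 2: Merge G(30) + (I+E)(37) = 67
Read each symbol's code off the tree from the root (left child = 0, right child = 1).

Codes:
  E: 11 (length 2)
  G: 0 (length 1)
  I: 10 (length 2)
Average code length: 104/67 = 1.5522 bits/symbol


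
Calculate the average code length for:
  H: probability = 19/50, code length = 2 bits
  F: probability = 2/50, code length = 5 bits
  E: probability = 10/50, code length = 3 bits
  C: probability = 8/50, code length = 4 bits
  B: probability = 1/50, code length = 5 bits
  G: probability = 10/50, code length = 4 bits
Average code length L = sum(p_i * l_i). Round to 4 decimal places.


Weighted contributions p_i * l_i:
  H: (19/50) * 2 = 38/50
  F: (2/50) * 5 = 10/50
  E: (10/50) * 3 = 30/50
  C: (8/50) * 4 = 32/50
  B: (1/50) * 5 = 5/50
  G: (10/50) * 4 = 40/50
Sum = (38 + 10 + 30 + 32 + 5 + 40)/50 = 155/50

L = 155/50 = 3.1000 bits/symbol


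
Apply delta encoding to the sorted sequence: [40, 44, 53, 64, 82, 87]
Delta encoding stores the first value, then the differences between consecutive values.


First value: 40
Deltas:
  44 - 40 = 4
  53 - 44 = 9
  64 - 53 = 11
  82 - 64 = 18
  87 - 82 = 5


Delta encoded: [40, 4, 9, 11, 18, 5]


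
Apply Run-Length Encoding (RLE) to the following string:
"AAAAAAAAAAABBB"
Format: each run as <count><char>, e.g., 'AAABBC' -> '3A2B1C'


Scanning runs left to right:
  i=0: run of 'A' x 11 -> '11A'
  i=11: run of 'B' x 3 -> '3B'

RLE = 11A3B


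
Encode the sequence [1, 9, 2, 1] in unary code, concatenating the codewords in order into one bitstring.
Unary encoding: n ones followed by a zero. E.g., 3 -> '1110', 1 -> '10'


Encode each number as n ones followed by a terminating 0:
  1 -> 10 (2 bits)
  9 -> 1111111110 (10 bits)
  2 -> 110 (3 bits)
  1 -> 10 (2 bits)
Total length = 2 + 10 + 3 + 2 = 17 bits.

Unary([1, 9, 2, 1]) = 10111111111011010 (17 bits)


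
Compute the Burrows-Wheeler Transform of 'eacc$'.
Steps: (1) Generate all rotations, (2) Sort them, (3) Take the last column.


Rotations (sorted):
  0: $eacc -> last char: c
  1: acc$e -> last char: e
  2: c$eac -> last char: c
  3: cc$ea -> last char: a
  4: eacc$ -> last char: $


BWT = ceca$


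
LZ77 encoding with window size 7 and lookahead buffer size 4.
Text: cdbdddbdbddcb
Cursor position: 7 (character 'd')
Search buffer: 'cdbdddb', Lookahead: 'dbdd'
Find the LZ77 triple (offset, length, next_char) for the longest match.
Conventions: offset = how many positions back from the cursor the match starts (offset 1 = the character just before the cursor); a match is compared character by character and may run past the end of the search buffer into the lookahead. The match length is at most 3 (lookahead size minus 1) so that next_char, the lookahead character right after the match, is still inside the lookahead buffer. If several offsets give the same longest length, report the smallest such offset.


Try each offset into the search buffer:
  offset=1 (pos 6, char 'b'): match length 0
  offset=2 (pos 5, char 'd'): match length 3
  offset=3 (pos 4, char 'd'): match length 1
  offset=4 (pos 3, char 'd'): match length 1
  offset=5 (pos 2, char 'b'): match length 0
  offset=6 (pos 1, char 'd'): match length 3
  offset=7 (pos 0, char 'c'): match length 0
Longest match has length 3, found at offsets 2, 6; take the smallest, offset 2.
next_char = character at position 7 + 3 = 10 -> 'd'

Best match: offset=2, length=3 (matching 'dbd' starting at position 5)
LZ77 triple: (2, 3, 'd')


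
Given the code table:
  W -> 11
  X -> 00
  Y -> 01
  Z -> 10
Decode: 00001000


Decoding:
00 -> X
00 -> X
10 -> Z
00 -> X


Result: XXZX


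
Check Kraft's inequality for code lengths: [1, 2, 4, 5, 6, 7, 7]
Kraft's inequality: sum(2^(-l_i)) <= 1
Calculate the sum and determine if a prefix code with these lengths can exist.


Sum = 2^(-1) + 2^(-2) + 2^(-4) + 2^(-5) + 2^(-6) + 2^(-7) + 2^(-7)
    = 0.5 + 0.25 + 0.0625 + 0.03125 + 0.015625 + 0.0078125 + 0.0078125
    = 112/128 = 0.875
Since 0.875 <= 1, Kraft's inequality IS satisfied.
A prefix code with these lengths CAN exist.

Kraft sum = 0.875. Satisfied.


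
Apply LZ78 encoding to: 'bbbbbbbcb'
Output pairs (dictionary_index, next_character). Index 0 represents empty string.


LZ78 encoding steps:
Dictionary: {0: ''}
Step 1: w='' (idx 0), next='b' -> output (0, 'b'), add 'b' as idx 1
Step 2: w='b' (idx 1), next='b' -> output (1, 'b'), add 'bb' as idx 2
Step 3: w='bb' (idx 2), next='b' -> output (2, 'b'), add 'bbb' as idx 3
Step 4: w='b' (idx 1), next='c' -> output (1, 'c'), add 'bc' as idx 4
Step 5: w='b' (idx 1), end of input -> output (1, '')


Encoded: [(0, 'b'), (1, 'b'), (2, 'b'), (1, 'c'), (1, '')]


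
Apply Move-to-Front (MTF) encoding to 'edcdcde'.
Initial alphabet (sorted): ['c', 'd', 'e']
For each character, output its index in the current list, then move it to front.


MTF encoding:
'e': index 2 in ['c', 'd', 'e'] -> ['e', 'c', 'd']
'd': index 2 in ['e', 'c', 'd'] -> ['d', 'e', 'c']
'c': index 2 in ['d', 'e', 'c'] -> ['c', 'd', 'e']
'd': index 1 in ['c', 'd', 'e'] -> ['d', 'c', 'e']
'c': index 1 in ['d', 'c', 'e'] -> ['c', 'd', 'e']
'd': index 1 in ['c', 'd', 'e'] -> ['d', 'c', 'e']
'e': index 2 in ['d', 'c', 'e'] -> ['e', 'd', 'c']


Output: [2, 2, 2, 1, 1, 1, 2]


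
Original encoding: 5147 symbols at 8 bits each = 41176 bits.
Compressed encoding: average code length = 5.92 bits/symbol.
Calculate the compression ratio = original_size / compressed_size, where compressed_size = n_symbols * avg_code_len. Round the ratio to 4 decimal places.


original_size = n_symbols * orig_bits = 5147 * 8 = 41176 bits
compressed_size = n_symbols * avg_code_len = 5147 * 5.92 = 30470.24 bits
ratio = original_size / compressed_size = 41176 / 30470.24 = 1.3514

Compression ratio = 1.3514


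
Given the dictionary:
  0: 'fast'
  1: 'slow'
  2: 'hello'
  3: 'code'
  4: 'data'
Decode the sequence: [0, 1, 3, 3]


Look up each index in the dictionary:
  0 -> 'fast'
  1 -> 'slow'
  3 -> 'code'
  3 -> 'code'

Decoded: "fast slow code code"


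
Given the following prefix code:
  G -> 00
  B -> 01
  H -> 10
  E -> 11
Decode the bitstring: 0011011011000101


Decoding step by step:
Bits 00 -> G
Bits 11 -> E
Bits 01 -> B
Bits 10 -> H
Bits 11 -> E
Bits 00 -> G
Bits 01 -> B
Bits 01 -> B


Decoded message: GEBHEGBB


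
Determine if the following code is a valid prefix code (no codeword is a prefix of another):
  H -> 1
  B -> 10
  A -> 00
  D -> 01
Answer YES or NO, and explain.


Checking each pair (does one codeword prefix another?):
  H='1' vs B='10': prefix -- VIOLATION

NO -- this is NOT a valid prefix code. H (1) is a prefix of B (10).


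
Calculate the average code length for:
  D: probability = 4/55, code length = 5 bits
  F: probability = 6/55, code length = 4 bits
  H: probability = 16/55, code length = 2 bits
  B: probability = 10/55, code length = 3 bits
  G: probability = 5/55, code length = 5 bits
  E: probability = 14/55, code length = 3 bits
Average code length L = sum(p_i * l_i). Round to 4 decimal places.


Weighted contributions p_i * l_i:
  D: (4/55) * 5 = 20/55
  F: (6/55) * 4 = 24/55
  H: (16/55) * 2 = 32/55
  B: (10/55) * 3 = 30/55
  G: (5/55) * 5 = 25/55
  E: (14/55) * 3 = 42/55
Sum = (20 + 24 + 32 + 30 + 25 + 42)/55 = 173/55

L = 173/55 = 3.1455 bits/symbol


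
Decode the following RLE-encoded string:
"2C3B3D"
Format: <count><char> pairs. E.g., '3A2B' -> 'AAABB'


Expanding each <count><char> pair:
  2C -> 'CC'
  3B -> 'BBB'
  3D -> 'DDD'

Decoded = CCBBBDDD


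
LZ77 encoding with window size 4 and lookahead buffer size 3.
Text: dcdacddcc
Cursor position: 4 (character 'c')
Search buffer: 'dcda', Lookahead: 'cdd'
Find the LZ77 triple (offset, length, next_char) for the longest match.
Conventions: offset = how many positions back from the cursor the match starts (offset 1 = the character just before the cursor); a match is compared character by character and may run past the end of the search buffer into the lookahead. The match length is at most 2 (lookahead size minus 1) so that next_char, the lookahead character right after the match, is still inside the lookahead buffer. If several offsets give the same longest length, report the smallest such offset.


Try each offset into the search buffer:
  offset=1 (pos 3, char 'a'): match length 0
  offset=2 (pos 2, char 'd'): match length 0
  offset=3 (pos 1, char 'c'): match length 2
  offset=4 (pos 0, char 'd'): match length 0
Longest match has length 2 at offset 3.
next_char = character at position 4 + 2 = 6 -> 'd'

Best match: offset=3, length=2 (matching 'cd' starting at position 1)
LZ77 triple: (3, 2, 'd')


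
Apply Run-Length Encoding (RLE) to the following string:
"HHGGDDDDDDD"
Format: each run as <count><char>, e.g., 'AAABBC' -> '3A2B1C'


Scanning runs left to right:
  i=0: run of 'H' x 2 -> '2H'
  i=2: run of 'G' x 2 -> '2G'
  i=4: run of 'D' x 7 -> '7D'

RLE = 2H2G7D
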